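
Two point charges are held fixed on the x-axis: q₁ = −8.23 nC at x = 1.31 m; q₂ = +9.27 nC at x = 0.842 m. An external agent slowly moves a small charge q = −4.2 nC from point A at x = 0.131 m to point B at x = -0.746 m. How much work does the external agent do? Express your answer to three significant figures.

For quasistatic motion the external work equals the change in potential energy: W_ext = qΔV = q(V_B − V_A).
At A: distances to the source charges are 1.18 m, 0.711 m; V_A = Σ kqᵢ/rᵢ = 54.5 V.
At B: distances to the source charges are 2.06 m, 1.59 m; V_B = Σ kqᵢ/rᵢ = 16.5 V.
ΔV = V_B − V_A = -38.0 V.
W_ext = qΔV = (-4.20×10⁻⁹ C)(-38.0 V) = 1.59×10⁻⁷ J.

1.59×10⁻⁷ J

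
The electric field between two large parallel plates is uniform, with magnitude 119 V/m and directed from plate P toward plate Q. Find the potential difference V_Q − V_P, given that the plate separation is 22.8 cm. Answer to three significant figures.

In a uniform field, potential decreases in the direction of E: ΔV = −E·d for a displacement d parallel to E.
Going from P to Q is a displacement of 22.8 cm along the field, so V_Q − V_P = −Ed = -27.1 V.

-27.1 V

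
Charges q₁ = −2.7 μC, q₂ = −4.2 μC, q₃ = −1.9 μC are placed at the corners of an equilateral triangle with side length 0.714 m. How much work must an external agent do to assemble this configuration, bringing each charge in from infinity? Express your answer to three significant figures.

The work to assemble the configuration equals its total potential energy, U = Σ kqᵢqⱼ/rᵢⱼ over all pairs.
All three pair separations equal the side length, 0.714 m.
U = (0.143) + (0.0646) + (0.100) = 0.308 J.

0.308 J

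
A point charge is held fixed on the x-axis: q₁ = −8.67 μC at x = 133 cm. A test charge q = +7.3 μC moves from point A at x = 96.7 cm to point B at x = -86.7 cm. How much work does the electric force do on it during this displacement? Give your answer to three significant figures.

The work done by the electric force is W_field = −ΔU = −q(V_B − V_A) = q(V_A − V_B).
At A: distance to the source charge is 0.363 m; V_A = kq₁/r = -2.15×10⁵ V.
At B: distance to the source charge is 2.20 m; V_B = kq₁/r = -3.55×10⁴ V.
ΔV = V_B − V_A = 1.79×10⁵ V.
W_field = −qΔV = −(7.30×10⁻⁶ C)(1.79×10⁵ V) = -1.31 J.

-1.31 J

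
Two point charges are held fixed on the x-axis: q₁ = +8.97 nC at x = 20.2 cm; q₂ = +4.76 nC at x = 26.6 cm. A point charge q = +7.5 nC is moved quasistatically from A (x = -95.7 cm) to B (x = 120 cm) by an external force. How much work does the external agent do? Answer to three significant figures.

1.65×10⁻⁷ J

For quasistatic motion the external work equals the change in potential energy: W_ext = qΔV = q(V_B − V_A).
At A: distances to the source charges are 1.16 m, 1.22 m; V_A = Σ kqᵢ/rᵢ = 105 V.
At B: distances to the source charges are 0.998 m, 0.934 m; V_B = Σ kqᵢ/rᵢ = 127 V.
ΔV = V_B − V_A = 22.1 V.
W_ext = qΔV = (7.50×10⁻⁹ C)(22.1 V) = 1.65×10⁻⁷ J.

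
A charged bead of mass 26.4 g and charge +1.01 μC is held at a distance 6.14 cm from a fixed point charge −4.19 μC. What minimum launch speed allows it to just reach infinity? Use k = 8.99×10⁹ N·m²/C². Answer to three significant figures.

To just escape, total mechanical energy must reach zero at infinity: ½mv²_min + U = 0, so ½mv²_min = −U = |kQq|/r.
|U| = |kQq|/r = (8.99×10⁹ N·m²/C²)(4.19×10⁻⁶)(1.01×10⁻⁶)/(0.0614) = 0.620 J.
v_min = √(2|U|/m) = √(2·0.620/0.0264) = 6.85 m/s.

6.85 m/s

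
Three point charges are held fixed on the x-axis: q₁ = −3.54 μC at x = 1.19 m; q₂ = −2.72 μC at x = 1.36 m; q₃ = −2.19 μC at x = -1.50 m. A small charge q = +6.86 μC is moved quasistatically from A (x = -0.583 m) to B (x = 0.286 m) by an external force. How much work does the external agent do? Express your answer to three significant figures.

For quasistatic motion the external work equals the change in potential energy: W_ext = qΔV = q(V_B − V_A).
At A: distances to the source charges are 1.77 m, 1.94 m, 0.917 m; V_A = Σ kqᵢ/rᵢ = -5.20×10⁴ V.
At B: distances to the source charges are 0.904 m, 1.07 m, 1.79 m; V_B = Σ kqᵢ/rᵢ = -6.90×10⁴ V.
ΔV = V_B − V_A = -1.70×10⁴ V.
W_ext = qΔV = (6.86×10⁻⁶ C)(-1.70×10⁴ V) = -0.117 J.

-0.117 J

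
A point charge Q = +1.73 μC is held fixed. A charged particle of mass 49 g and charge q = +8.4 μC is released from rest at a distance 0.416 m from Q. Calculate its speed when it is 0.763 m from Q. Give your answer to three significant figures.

Only the electrostatic force acts, so mechanical energy is conserved: ½mv² = U₁ − U₂ = kQq(1/r₁ − 1/r₂).
U₁ − U₂ = (8.99×10⁹ N·m²/C²)(1.73×10⁻⁶ C)(8.40×10⁻⁶ C)(1/0.416 − 1/0.763) = 0.143 J.
v = √(2·0.143/0.0490) = 2.41 m/s.

2.41 m/s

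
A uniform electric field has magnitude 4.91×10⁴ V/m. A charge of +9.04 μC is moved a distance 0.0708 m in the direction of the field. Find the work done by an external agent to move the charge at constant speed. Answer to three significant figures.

-0.0314 J

The potential change for a displacement 0.0708 m in the direction of the field is ΔV = −Ed = -3480 V.
W_ext = qΔV = -0.0314 J.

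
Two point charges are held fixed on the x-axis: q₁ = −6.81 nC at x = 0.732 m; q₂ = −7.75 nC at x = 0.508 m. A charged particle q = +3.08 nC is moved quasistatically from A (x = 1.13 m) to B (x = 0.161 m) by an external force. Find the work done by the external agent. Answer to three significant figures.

-1.30×10⁻⁷ J

For quasistatic motion the external work equals the change in potential energy: W_ext = qΔV = q(V_B − V_A).
At A: distances to the source charges are 0.398 m, 0.622 m; V_A = Σ kqᵢ/rᵢ = -266 V.
At B: distances to the source charges are 0.571 m, 0.347 m; V_B = Σ kqᵢ/rᵢ = -308 V.
ΔV = V_B − V_A = -42.2 V.
W_ext = qΔV = (3.08×10⁻⁹ C)(-42.2 V) = -1.30×10⁻⁷ J.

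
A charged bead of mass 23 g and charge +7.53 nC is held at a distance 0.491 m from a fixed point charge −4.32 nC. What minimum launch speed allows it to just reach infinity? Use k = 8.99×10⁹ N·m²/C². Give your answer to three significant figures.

To just escape, total mechanical energy must reach zero at infinity: ½mv²_min + U = 0, so ½mv²_min = −U = |kQq|/r.
|U| = |kQq|/r = (8.99×10⁹ N·m²/C²)(4.32×10⁻⁹)(7.53×10⁻⁹)/(0.491) = 5.96×10⁻⁷ J.
v_min = √(2|U|/m) = √(2·5.96×10⁻⁷/0.0230) = 7.20×10⁻³ m/s.

7.20×10⁻³ m/s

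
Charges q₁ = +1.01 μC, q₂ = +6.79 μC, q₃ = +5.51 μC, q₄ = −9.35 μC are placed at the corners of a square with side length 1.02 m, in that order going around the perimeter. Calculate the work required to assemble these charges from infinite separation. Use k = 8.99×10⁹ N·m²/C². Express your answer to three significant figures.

The assembly work is the sum of pairwise potential energies, U = Σ_{i<j} kqᵢqⱼ/rᵢⱼ.
The four side pairs have separation 1.02 m and the two diagonal pairs 1.44 m.
Summing all 6 pair terms gives U = -0.508 J.

-0.508 J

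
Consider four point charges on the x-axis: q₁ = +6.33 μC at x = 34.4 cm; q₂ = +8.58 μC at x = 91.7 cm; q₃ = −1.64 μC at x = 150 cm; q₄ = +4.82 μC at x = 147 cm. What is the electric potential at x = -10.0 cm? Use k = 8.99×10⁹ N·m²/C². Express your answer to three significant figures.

2.22×10⁵ V

The total potential is the scalar sum of each charge's contribution, V = Σ kqᵢ/rᵢ.
Distances from the field point to each charge: r₁ = 0.444 m, r₂ = 1.02 m, r₃ = 1.60 m, r₄ = 1.57 m.
V = k[(6.33×10⁻⁶)/(0.444) + (8.58×10⁻⁶)/(1.02) + (-1.64×10⁻⁶)/(1.60) + (4.82×10⁻⁶)/(1.57)] = 2.22×10⁵ V.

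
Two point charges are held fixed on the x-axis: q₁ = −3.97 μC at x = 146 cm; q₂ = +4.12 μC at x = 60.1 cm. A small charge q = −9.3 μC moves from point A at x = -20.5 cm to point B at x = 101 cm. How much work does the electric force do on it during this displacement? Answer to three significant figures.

The work done by the electric force is W_field = −ΔU = −q(V_B − V_A) = q(V_A − V_B).
At A: distances to the source charges are 1.67 m, 0.806 m; V_A = Σ kqᵢ/rᵢ = 2.45×10⁴ V.
At B: distances to the source charges are 0.450 m, 0.409 m; V_B = Σ kqᵢ/rᵢ = 1.12×10⁴ V.
ΔV = V_B − V_A = -1.33×10⁴ V.
W_field = −qΔV = −(-9.30×10⁻⁶ C)(-1.33×10⁴ V) = -0.123 J.

-0.123 J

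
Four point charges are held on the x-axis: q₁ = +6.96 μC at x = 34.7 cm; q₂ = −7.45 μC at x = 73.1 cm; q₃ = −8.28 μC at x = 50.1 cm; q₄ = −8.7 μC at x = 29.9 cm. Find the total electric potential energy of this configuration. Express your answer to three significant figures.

-8.95 J

The assembly work is the sum of pairwise potential energies, U = Σ_{i<j} kqᵢqⱼ/rᵢⱼ.
Pair separations: r₁₂ = 0.384 m, r₁₃ = 0.154 m, r₁₄ = 0.0480 m, r₂₃ = 0.230 m, r₂₄ = 0.432 m, r₃₄ = 0.202 m.
Summing all 6 pair terms gives U = -8.95 J.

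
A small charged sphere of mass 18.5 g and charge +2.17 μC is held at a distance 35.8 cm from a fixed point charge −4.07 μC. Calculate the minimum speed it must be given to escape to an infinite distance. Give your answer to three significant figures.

To just escape, total mechanical energy must reach zero at infinity: ½mv²_min + U = 0, so ½mv²_min = −U = |kQq|/r.
|U| = |kQq|/r = (8.99×10⁹ N·m²/C²)(4.07×10⁻⁶)(2.17×10⁻⁶)/(0.358) = 0.222 J.
v_min = √(2|U|/m) = √(2·0.222/0.0185) = 4.90 m/s.

4.90 m/s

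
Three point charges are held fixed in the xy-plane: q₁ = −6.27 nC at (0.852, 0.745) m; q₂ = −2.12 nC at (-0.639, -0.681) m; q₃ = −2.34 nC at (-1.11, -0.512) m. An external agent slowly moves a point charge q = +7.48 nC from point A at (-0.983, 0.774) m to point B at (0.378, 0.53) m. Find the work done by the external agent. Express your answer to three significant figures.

-5.40×10⁻⁷ J

For quasistatic motion the external work equals the change in potential energy: W_ext = qΔV = q(V_B − V_A).
At A: distances to the source charges are 1.84 m, 1.50 m, 1.29 m; V_A = Σ kqᵢ/rᵢ = -59.7 V.
At B: distances to the source charges are 0.520 m, 1.58 m, 1.82 m; V_B = Σ kqᵢ/rᵢ = -132 V.
ΔV = V_B − V_A = -72.2 V.
W_ext = qΔV = (7.48×10⁻⁹ C)(-72.2 V) = -5.40×10⁻⁷ J.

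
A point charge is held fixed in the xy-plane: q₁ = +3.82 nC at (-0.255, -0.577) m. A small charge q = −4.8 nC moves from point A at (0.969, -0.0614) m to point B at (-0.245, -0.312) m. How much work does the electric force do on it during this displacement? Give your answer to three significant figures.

4.97×10⁻⁷ J

The work done by the electric force is W_field = −ΔU = −q(V_B − V_A) = q(V_A − V_B).
At A: distance to the source charge is 1.33 m; V_A = kq₁/r = 25.9 V.
At B: distance to the source charge is 0.265 m; V_B = kq₁/r = 129 V.
ΔV = V_B − V_A = 104 V.
W_field = −qΔV = −(-4.80×10⁻⁹ C)(104 V) = 4.97×10⁻⁷ J.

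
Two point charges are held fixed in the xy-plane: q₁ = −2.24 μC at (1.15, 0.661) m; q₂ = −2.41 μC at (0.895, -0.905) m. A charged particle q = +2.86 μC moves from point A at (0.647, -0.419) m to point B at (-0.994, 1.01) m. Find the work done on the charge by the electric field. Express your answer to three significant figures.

-0.112 J

The work done by the electric force is W_field = −ΔU = −q(V_B − V_A) = q(V_A − V_B).
At A: distances to the source charges are 1.19 m, 0.546 m; V_A = Σ kqᵢ/rᵢ = -5.66×10⁴ V.
At B: distances to the source charges are 2.17 m, 2.69 m; V_B = Σ kqᵢ/rᵢ = -1.73×10⁴ V.
ΔV = V_B − V_A = 3.93×10⁴ V.
W_field = −qΔV = −(2.86×10⁻⁶ C)(3.93×10⁴ V) = -0.112 J.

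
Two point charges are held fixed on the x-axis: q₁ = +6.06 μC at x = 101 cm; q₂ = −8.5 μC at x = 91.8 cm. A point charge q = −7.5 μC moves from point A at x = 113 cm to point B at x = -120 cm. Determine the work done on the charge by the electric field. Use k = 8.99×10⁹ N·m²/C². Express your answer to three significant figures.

-0.787 J

The work done by the electric force is W_field = −ΔU = −q(V_B − V_A) = q(V_A − V_B).
At A: distances to the source charges are 0.120 m, 0.212 m; V_A = Σ kqᵢ/rᵢ = 9.35×10⁴ V.
At B: distances to the source charges are 2.21 m, 2.12 m; V_B = Σ kqᵢ/rᵢ = -1.14×10⁴ V.
ΔV = V_B − V_A = -1.05×10⁵ V.
W_field = −qΔV = −(-7.50×10⁻⁶ C)(-1.05×10⁵ V) = -0.787 J.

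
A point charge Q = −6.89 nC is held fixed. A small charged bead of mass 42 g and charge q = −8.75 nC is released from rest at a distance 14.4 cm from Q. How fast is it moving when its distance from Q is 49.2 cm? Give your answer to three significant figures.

Only the electrostatic force acts, so mechanical energy is conserved: ½mv² = U₁ − U₂ = kQq(1/r₁ − 1/r₂).
U₁ − U₂ = (8.99×10⁹ N·m²/C²)(-6.89×10⁻⁹ C)(-8.75×10⁻⁹ C)(1/0.144 − 1/0.492) = 2.66×10⁻⁶ J.
v = √(2·2.66×10⁻⁶/0.0420) = 0.0113 m/s.

0.0113 m/s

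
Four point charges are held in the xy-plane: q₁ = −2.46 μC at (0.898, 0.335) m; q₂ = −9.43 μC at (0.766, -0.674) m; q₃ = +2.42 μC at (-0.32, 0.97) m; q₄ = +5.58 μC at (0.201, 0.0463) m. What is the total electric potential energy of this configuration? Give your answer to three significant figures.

-0.504 J

The assembly work is the sum of pairwise potential energies, U = Σ_{i<j} kqᵢqⱼ/rᵢⱼ.
Pair separations: r₁₂ = 1.02 m, r₁₃ = 1.37 m, r₁₄ = 0.754 m, r₂₃ = 1.97 m, r₂₄ = 0.915 m, r₃₄ = 1.06 m.
Summing all 6 pair terms gives U = -0.504 J.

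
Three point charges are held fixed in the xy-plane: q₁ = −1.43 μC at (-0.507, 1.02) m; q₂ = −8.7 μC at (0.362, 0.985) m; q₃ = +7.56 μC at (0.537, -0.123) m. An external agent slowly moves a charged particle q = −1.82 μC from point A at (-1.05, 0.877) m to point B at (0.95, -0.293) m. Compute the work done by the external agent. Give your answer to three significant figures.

For quasistatic motion the external work equals the change in potential energy: W_ext = qΔV = q(V_B − V_A).
At A: distances to the source charges are 0.562 m, 1.42 m, 1.88 m; V_A = Σ kqᵢ/rᵢ = -4.19×10⁴ V.
At B: distances to the source charges are 1.96 m, 1.41 m, 0.447 m; V_B = Σ kqᵢ/rᵢ = 9.00×10⁴ V.
ΔV = V_B − V_A = 1.32×10⁵ V.
W_ext = qΔV = (-1.82×10⁻⁶ C)(1.32×10⁵ V) = -0.240 J.

-0.240 J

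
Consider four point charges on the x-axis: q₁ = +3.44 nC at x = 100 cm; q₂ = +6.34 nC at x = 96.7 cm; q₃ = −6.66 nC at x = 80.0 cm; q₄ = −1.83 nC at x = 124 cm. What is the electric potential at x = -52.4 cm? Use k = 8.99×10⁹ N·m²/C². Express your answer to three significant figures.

Electric potential is a scalar, so the contributions from each charge add algebraically: V = Σ kqᵢ/rᵢ.
Distances from the field point to each charge: r₁ = 1.52 m, r₂ = 1.49 m, r₃ = 1.32 m, r₄ = 1.76 m.
V = k[(3.44×10⁻⁹)/(1.52) + (6.34×10⁻⁹)/(1.49) + (-6.66×10⁻⁹)/(1.32) + (-1.83×10⁻⁹)/(1.76)] = 3.97 V.

3.97 V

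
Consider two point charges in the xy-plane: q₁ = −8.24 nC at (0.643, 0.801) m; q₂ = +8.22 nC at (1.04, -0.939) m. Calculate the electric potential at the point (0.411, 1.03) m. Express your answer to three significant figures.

-191 V

The total potential is the scalar sum of each charge's contribution, V = Σ kqᵢ/rᵢ.
Distances from the field point to each charge: r₁ = 0.326 m, r₂ = 2.07 m.
V = k[(-8.24×10⁻⁹)/(0.326) + (8.22×10⁻⁹)/(2.07)] = -191 V.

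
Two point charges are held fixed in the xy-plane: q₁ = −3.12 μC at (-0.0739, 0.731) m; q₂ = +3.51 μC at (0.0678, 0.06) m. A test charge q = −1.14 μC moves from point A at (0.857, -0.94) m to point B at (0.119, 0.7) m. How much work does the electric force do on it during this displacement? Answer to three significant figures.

-0.119 J

The work done by the electric force is W_field = −ΔU = −q(V_B − V_A) = q(V_A − V_B).
At A: distances to the source charges are 1.91 m, 1.27 m; V_A = Σ kqᵢ/rᵢ = 1.01×10⁴ V.
At B: distances to the source charges are 0.195 m, 0.642 m; V_B = Σ kqᵢ/rᵢ = -9.44×10⁴ V.
ΔV = V_B − V_A = -1.05×10⁵ V.
W_field = −qΔV = −(-1.14×10⁻⁶ C)(-1.05×10⁵ V) = -0.119 J.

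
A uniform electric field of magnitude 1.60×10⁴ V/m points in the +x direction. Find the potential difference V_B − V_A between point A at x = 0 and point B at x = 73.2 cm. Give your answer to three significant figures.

In a uniform field, potential decreases in the direction of E: V_B − V_A = −E·Δx.
V_B − V_A = −(1.60×10⁴ V/m)(0.732 m) = -1.17×10⁴ V.

-1.17×10⁴ V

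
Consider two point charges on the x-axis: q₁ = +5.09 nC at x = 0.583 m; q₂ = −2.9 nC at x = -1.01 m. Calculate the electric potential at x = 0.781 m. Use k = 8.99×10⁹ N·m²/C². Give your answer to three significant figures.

Electric potential is a scalar, so the contributions from each charge add algebraically: V = Σ kqᵢ/rᵢ.
Distances from the field point to each charge: r₁ = 0.198 m, r₂ = 1.79 m.
V = k[(5.09×10⁻⁹)/(0.198) + (-2.90×10⁻⁹)/(1.79)] = 217 V.

217 V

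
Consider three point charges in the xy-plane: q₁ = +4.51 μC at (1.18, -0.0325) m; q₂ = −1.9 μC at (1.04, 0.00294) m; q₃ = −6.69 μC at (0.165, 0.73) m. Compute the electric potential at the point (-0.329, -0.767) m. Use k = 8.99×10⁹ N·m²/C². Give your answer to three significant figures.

-2.49×10⁴ V

Electric potential is a scalar, so the contributions from each charge add algebraically: V = Σ kqᵢ/rᵢ.
Distances from the field point to each charge: r₁ = 1.68 m, r₂ = 1.57 m, r₃ = 1.58 m.
V = k[(4.51×10⁻⁶)/(1.68) + (-1.90×10⁻⁶)/(1.57) + (-6.69×10⁻⁶)/(1.58)] = -2.49×10⁴ V.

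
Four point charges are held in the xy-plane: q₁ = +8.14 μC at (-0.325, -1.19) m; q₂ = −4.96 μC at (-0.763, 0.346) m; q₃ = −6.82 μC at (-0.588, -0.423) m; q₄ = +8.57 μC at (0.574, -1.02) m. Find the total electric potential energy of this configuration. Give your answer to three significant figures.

-0.374 J

The work to assemble the configuration equals its total potential energy, U = Σ kqᵢqⱼ/rᵢⱼ over all pairs.
Pair separations: r₁₂ = 1.60 m, r₁₃ = 0.811 m, r₁₄ = 0.915 m, r₂₃ = 0.789 m, r₂₄ = 1.91 m, r₃₄ = 1.31 m.
Summing all 6 pair terms gives U = -0.374 J.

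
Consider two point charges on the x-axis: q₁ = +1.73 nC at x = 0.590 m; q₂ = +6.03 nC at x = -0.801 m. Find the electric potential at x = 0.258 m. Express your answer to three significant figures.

Electric potential is a scalar, so the contributions from each charge add algebraically: V = Σ kqᵢ/rᵢ.
Distances from the field point to each charge: r₁ = 0.332 m, r₂ = 1.06 m.
V = k[(1.73×10⁻⁹)/(0.332) + (6.03×10⁻⁹)/(1.06)] = 98.0 V.

98.0 V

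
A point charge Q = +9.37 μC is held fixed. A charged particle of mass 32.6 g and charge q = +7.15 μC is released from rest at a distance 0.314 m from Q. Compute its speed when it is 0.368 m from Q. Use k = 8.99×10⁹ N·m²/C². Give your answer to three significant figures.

Only the electrostatic force acts, so mechanical energy is conserved: ½mv² = U₁ − U₂ = kQq(1/r₁ − 1/r₂).
U₁ − U₂ = (8.99×10⁹ N·m²/C²)(9.37×10⁻⁶ C)(7.15×10⁻⁶ C)(1/0.314 − 1/0.368) = 0.281 J.
v = √(2·0.281/0.0326) = 4.16 m/s.

4.16 m/s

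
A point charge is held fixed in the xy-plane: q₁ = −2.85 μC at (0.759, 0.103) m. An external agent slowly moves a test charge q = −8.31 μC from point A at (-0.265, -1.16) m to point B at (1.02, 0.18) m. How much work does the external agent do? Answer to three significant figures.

0.651 J

For quasistatic motion the external work equals the change in potential energy: W_ext = qΔV = q(V_B − V_A).
At A: distance to the source charge is 1.63 m; V_A = kq₁/r = -1.58×10⁴ V.
At B: distance to the source charge is 0.272 m; V_B = kq₁/r = -9.42×10⁴ V.
ΔV = V_B − V_A = -7.84×10⁴ V.
W_ext = qΔV = (-8.31×10⁻⁶ C)(-7.84×10⁴ V) = 0.651 J.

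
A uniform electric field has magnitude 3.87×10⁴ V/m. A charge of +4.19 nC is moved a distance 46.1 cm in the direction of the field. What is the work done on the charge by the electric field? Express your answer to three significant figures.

The potential change for a displacement 46.1 cm in the direction of the field is ΔV = −Ed = -1.78×10⁴ V.
W_field = −qΔV = 7.48×10⁻⁵ J.

7.48×10⁻⁵ J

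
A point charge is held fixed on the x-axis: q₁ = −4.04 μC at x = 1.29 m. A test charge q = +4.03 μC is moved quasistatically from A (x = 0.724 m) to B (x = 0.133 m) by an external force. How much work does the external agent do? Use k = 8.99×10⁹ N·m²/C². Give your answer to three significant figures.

0.132 J

For quasistatic motion the external work equals the change in potential energy: W_ext = qΔV = q(V_B − V_A).
At A: distance to the source charge is 0.566 m; V_A = kq₁/r = -6.42×10⁴ V.
At B: distance to the source charge is 1.16 m; V_B = kq₁/r = -3.14×10⁴ V.
ΔV = V_B − V_A = 3.28×10⁴ V.
W_ext = qΔV = (4.03×10⁻⁶ C)(3.28×10⁴ V) = 0.132 J.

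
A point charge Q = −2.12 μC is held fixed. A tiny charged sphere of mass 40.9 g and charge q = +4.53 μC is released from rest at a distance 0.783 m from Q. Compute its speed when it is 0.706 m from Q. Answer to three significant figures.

Only the electrostatic force acts, so mechanical energy is conserved: ½mv² = U₁ − U₂ = kQq(1/r₁ − 1/r₂).
U₁ − U₂ = (8.99×10⁹ N·m²/C²)(-2.12×10⁻⁶ C)(4.53×10⁻⁶ C)(1/0.783 − 1/0.706) = 0.0120 J.
v = √(2·0.0120/0.0409) = 0.767 m/s.

0.767 m/s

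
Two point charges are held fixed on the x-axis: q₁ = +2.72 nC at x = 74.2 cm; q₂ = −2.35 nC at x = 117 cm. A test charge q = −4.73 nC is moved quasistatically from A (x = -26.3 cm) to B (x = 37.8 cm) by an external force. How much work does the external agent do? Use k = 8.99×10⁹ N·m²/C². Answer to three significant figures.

-1.46×10⁻⁷ J

For quasistatic motion the external work equals the change in potential energy: W_ext = qΔV = q(V_B − V_A).
At A: distances to the source charges are 1.00 m, 1.43 m; V_A = Σ kqᵢ/rᵢ = 9.59 V.
At B: distances to the source charges are 0.364 m, 0.792 m; V_B = Σ kqᵢ/rᵢ = 40.5 V.
ΔV = V_B − V_A = 30.9 V.
W_ext = qΔV = (-4.73×10⁻⁹ C)(30.9 V) = -1.46×10⁻⁷ J.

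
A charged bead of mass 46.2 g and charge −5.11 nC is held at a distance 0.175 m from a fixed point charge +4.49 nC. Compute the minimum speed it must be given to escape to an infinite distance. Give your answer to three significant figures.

To just escape, total mechanical energy must reach zero at infinity: ½mv²_min + U = 0, so ½mv²_min = −U = |kQq|/r.
|U| = |kQq|/r = (8.99×10⁹ N·m²/C²)(4.49×10⁻⁹)(5.11×10⁻⁹)/(0.175) = 1.18×10⁻⁶ J.
v_min = √(2|U|/m) = √(2·1.18×10⁻⁶/0.0462) = 7.14×10⁻³ m/s.

7.14×10⁻³ m/s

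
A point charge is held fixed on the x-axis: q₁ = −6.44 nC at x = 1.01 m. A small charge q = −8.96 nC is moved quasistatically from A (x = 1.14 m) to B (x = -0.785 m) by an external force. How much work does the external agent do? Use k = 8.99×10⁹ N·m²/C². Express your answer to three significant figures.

-3.70×10⁻⁶ J

For quasistatic motion the external work equals the change in potential energy: W_ext = qΔV = q(V_B − V_A).
At A: distance to the source charge is 0.130 m; V_A = kq₁/r = -445 V.
At B: distance to the source charge is 1.79 m; V_B = kq₁/r = -32.3 V.
ΔV = V_B − V_A = 413 V.
W_ext = qΔV = (-8.96×10⁻⁹ C)(413 V) = -3.70×10⁻⁶ J.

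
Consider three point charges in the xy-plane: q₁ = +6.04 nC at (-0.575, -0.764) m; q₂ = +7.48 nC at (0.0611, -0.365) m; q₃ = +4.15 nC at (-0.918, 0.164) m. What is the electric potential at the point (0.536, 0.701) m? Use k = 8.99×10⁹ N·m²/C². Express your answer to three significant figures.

111 V

The total potential is the scalar sum of each charge's contribution, V = Σ kqᵢ/rᵢ.
Distances from the field point to each charge: r₁ = 1.84 m, r₂ = 1.17 m, r₃ = 1.55 m.
V = k[(6.04×10⁻⁹)/(1.84) + (7.48×10⁻⁹)/(1.17) + (4.15×10⁻⁹)/(1.55)] = 111 V.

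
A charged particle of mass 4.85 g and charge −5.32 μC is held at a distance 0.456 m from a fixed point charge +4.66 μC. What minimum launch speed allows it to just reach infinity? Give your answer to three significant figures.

To just escape, total mechanical energy must reach zero at infinity: ½mv²_min + U = 0, so ½mv²_min = −U = |kQq|/r.
|U| = |kQq|/r = (8.99×10⁹ N·m²/C²)(4.66×10⁻⁶)(5.32×10⁻⁶)/(0.456) = 0.489 J.
v_min = √(2|U|/m) = √(2·0.489/4.85×10⁻³) = 14.2 m/s.

14.2 m/s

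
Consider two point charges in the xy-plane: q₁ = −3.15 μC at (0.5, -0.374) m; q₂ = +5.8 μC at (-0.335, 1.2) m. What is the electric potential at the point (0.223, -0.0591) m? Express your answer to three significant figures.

Electric potential is a scalar, so the contributions from each charge add algebraically: V = Σ kqᵢ/rᵢ.
Distances from the field point to each charge: r₁ = 0.419 m, r₂ = 1.38 m.
V = k[(-3.15×10⁻⁶)/(0.419) + (5.80×10⁻⁶)/(1.38)] = -2.97×10⁴ V.

-2.97×10⁴ V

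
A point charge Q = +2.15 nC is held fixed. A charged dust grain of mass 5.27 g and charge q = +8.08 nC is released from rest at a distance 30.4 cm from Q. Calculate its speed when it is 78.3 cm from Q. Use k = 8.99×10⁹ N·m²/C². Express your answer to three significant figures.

0.0109 m/s

Only the electrostatic force acts, so mechanical energy is conserved: ½mv² = U₁ − U₂ = kQq(1/r₁ − 1/r₂).
U₁ − U₂ = (8.99×10⁹ N·m²/C²)(2.15×10⁻⁹ C)(8.08×10⁻⁹ C)(1/0.304 − 1/0.783) = 3.14×10⁻⁷ J.
v = √(2·3.14×10⁻⁷/5.27×10⁻³) = 0.0109 m/s.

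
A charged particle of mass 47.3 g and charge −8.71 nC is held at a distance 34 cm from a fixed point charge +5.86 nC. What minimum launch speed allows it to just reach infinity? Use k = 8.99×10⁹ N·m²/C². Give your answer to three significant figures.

To just escape, total mechanical energy must reach zero at infinity: ½mv²_min + U = 0, so ½mv²_min = −U = |kQq|/r.
|U| = |kQq|/r = (8.99×10⁹ N·m²/C²)(5.86×10⁻⁹)(8.71×10⁻⁹)/(0.340) = 1.35×10⁻⁶ J.
v_min = √(2|U|/m) = √(2·1.35×10⁻⁶/0.0473) = 7.55×10⁻³ m/s.

7.55×10⁻³ m/s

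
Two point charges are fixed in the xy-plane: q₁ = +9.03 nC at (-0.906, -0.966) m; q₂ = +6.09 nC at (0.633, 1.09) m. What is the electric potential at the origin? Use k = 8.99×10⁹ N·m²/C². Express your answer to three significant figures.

Electric potential is a scalar, so the contributions from each charge add algebraically: V = Σ kqᵢ/rᵢ.
Distances from the field point to each charge: r₁ = 1.32 m, r₂ = 1.26 m.
V = k[(9.03×10⁻⁹)/(1.32) + (6.09×10⁻⁹)/(1.26)] = 105 V.

105 V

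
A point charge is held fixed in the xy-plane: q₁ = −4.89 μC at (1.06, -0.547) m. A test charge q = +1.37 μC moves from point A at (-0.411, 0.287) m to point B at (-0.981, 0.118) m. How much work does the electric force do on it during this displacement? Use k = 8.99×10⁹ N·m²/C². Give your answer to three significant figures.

The work done by the electric force is W_field = −ΔU = −q(V_B − V_A) = q(V_A − V_B).
At A: distance to the source charge is 1.69 m; V_A = kq₁/r = -2.60×10⁴ V.
At B: distance to the source charge is 2.15 m; V_B = kq₁/r = -2.05×10⁴ V.
ΔV = V_B − V_A = 5520 V.
W_field = −qΔV = −(1.37×10⁻⁶ C)(5520 V) = -7.56×10⁻³ J.

-7.56×10⁻³ J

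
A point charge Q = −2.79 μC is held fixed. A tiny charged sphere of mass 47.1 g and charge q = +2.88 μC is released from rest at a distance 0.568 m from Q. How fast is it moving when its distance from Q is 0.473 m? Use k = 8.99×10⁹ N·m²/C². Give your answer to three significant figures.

Only the electrostatic force acts, so mechanical energy is conserved: ½mv² = U₁ − U₂ = kQq(1/r₁ − 1/r₂).
U₁ − U₂ = (8.99×10⁹ N·m²/C²)(-2.79×10⁻⁶ C)(2.88×10⁻⁶ C)(1/0.568 − 1/0.473) = 0.0255 J.
v = √(2·0.0255/0.0471) = 1.04 m/s.

1.04 m/s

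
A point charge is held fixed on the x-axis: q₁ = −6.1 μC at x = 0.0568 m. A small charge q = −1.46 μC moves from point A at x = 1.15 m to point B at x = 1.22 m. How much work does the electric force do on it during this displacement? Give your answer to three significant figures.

4.41×10⁻³ J

The work done by the electric force is W_field = −ΔU = −q(V_B − V_A) = q(V_A − V_B).
At A: distance to the source charge is 1.09 m; V_A = kq₁/r = -5.02×10⁴ V.
At B: distance to the source charge is 1.16 m; V_B = kq₁/r = -4.71×10⁴ V.
ΔV = V_B − V_A = 3020 V.
W_field = −qΔV = −(-1.46×10⁻⁶ C)(3020 V) = 4.41×10⁻³ J.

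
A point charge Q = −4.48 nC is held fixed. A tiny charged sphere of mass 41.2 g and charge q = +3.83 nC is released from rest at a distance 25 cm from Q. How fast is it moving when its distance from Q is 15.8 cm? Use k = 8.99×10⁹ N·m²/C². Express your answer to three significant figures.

Only the electrostatic force acts, so mechanical energy is conserved: ½mv² = U₁ − U₂ = kQq(1/r₁ − 1/r₂).
U₁ − U₂ = (8.99×10⁹ N·m²/C²)(-4.48×10⁻⁹ C)(3.83×10⁻⁹ C)(1/0.250 − 1/0.158) = 3.59×10⁻⁷ J.
v = √(2·3.59×10⁻⁷/0.0412) = 4.18×10⁻³ m/s.

4.18×10⁻³ m/s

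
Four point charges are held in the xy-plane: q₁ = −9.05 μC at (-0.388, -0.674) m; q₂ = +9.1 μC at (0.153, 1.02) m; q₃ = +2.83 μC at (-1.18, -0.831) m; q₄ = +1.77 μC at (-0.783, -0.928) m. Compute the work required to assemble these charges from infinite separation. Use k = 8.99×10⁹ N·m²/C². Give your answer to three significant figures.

-0.729 J

The assembly work is the sum of pairwise potential energies, U = Σ_{i<j} kqᵢqⱼ/rᵢⱼ.
Pair separations: r₁₂ = 1.78 m, r₁₃ = 0.807 m, r₁₄ = 0.470 m, r₂₃ = 2.28 m, r₂₄ = 2.16 m, r₃₄ = 0.409 m.
Summing all 6 pair terms gives U = -0.729 J.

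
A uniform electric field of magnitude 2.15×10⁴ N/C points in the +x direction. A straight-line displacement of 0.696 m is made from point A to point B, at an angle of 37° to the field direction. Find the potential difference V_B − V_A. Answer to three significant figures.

-1.20×10⁴ V

Only the component of displacement along E changes the potential: ΔV = −E·d·cosθ.
ΔV = −(2.15×10⁴ V/m)(0.696 m)cos37° = -1.20×10⁴ V.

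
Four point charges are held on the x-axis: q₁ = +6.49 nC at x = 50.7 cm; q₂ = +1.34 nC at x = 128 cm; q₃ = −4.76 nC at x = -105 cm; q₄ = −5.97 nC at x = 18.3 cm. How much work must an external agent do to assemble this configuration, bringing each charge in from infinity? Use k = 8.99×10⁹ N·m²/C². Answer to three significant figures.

The work to assemble the configuration equals its total potential energy, U = Σ kqᵢqⱼ/rᵢⱼ over all pairs.
Pair separations: r₁₂ = 0.773 m, r₁₃ = 1.56 m, r₁₄ = 0.324 m, r₂₃ = 2.33 m, r₂₄ = 1.10 m, r₃₄ = 1.23 m.
Summing all 6 pair terms gives U = -1.04×10⁻⁶ J.

-1.04×10⁻⁶ J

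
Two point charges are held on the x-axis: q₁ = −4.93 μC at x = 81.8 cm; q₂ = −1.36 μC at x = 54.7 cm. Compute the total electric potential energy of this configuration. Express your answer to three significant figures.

0.222 J

The work to assemble the configuration equals its total potential energy, U = Σ kqᵢqⱼ/rᵢⱼ over all pairs.
Pair separations: r₁₂ = 0.271 m.
U = (0.222) = 0.222 J.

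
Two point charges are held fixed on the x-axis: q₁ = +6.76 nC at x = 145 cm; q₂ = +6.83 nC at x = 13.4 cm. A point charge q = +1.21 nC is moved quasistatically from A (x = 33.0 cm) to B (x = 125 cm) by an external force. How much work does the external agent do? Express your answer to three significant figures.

For quasistatic motion the external work equals the change in potential energy: W_ext = qΔV = q(V_B − V_A).
At A: distances to the source charges are 1.12 m, 0.196 m; V_A = Σ kqᵢ/rᵢ = 368 V.
At B: distances to the source charges are 0.200 m, 1.12 m; V_B = Σ kqᵢ/rᵢ = 359 V.
ΔV = V_B − V_A = -8.65 V.
W_ext = qΔV = (1.21×10⁻⁹ C)(-8.65 V) = -1.05×10⁻⁸ J.

-1.05×10⁻⁸ J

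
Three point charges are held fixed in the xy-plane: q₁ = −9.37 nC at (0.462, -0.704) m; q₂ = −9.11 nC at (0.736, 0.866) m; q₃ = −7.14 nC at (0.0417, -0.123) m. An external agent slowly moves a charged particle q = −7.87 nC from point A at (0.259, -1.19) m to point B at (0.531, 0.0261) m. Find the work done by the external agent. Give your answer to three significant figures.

6.09×10⁻⁷ J

For quasistatic motion the external work equals the change in potential energy: W_ext = qΔV = q(V_B − V_A).
At A: distances to the source charges are 0.527 m, 2.11 m, 1.09 m; V_A = Σ kqᵢ/rᵢ = -258 V.
At B: distances to the source charges are 0.733 m, 0.865 m, 0.512 m; V_B = Σ kqᵢ/rᵢ = -335 V.
ΔV = V_B − V_A = -77.4 V.
W_ext = qΔV = (-7.87×10⁻⁹ C)(-77.4 V) = 6.09×10⁻⁷ J.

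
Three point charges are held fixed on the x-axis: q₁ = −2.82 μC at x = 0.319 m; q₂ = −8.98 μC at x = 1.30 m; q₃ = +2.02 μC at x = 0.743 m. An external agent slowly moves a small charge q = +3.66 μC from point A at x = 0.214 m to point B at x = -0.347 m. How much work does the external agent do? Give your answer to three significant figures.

For quasistatic motion the external work equals the change in potential energy: W_ext = qΔV = q(V_B − V_A).
At A: distances to the source charges are 0.105 m, 1.09 m, 0.529 m; V_A = Σ kqᵢ/rᵢ = -2.81×10⁵ V.
At B: distances to the source charges are 0.666 m, 1.65 m, 1.09 m; V_B = Σ kqᵢ/rᵢ = -7.04×10⁴ V.
ΔV = V_B − V_A = 2.11×10⁵ V.
W_ext = qΔV = (3.66×10⁻⁶ C)(2.11×10⁵ V) = 0.772 J.

0.772 J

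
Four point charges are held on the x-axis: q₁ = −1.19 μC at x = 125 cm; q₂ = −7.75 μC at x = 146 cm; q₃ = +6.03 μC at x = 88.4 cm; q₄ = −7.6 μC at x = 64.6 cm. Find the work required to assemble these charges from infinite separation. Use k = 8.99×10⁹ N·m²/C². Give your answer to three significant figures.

The assembly work is the sum of pairwise potential energies, U = Σ_{i<j} kqᵢqⱼ/rᵢⱼ.
Pair separations: r₁₂ = 0.210 m, r₁₃ = 0.366 m, r₁₄ = 0.604 m, r₂₃ = 0.576 m, r₂₄ = 0.814 m, r₃₄ = 0.238 m.
Summing all 6 pair terms gives U = -1.46 J.

-1.46 J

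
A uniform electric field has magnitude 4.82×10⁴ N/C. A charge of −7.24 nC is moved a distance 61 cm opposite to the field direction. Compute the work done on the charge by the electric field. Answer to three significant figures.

The potential change for a displacement 61 cm opposite to the field direction is ΔV = +Ed = 2.94×10⁴ V.
W_field = −qΔV = 2.13×10⁻⁴ J.

2.13×10⁻⁴ J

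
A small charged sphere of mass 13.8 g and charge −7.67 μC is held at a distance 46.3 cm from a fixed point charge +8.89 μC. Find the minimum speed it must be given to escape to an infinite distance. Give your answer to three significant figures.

13.9 m/s

To just escape, total mechanical energy must reach zero at infinity: ½mv²_min + U = 0, so ½mv²_min = −U = |kQq|/r.
|U| = |kQq|/r = (8.99×10⁹ N·m²/C²)(8.89×10⁻⁶)(7.67×10⁻⁶)/(0.463) = 1.32 J.
v_min = √(2|U|/m) = √(2·1.32/0.0138) = 13.9 m/s.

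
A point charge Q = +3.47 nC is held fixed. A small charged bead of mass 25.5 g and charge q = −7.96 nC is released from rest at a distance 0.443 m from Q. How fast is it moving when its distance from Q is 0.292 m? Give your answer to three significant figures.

4.77×10⁻³ m/s

Only the electrostatic force acts, so mechanical energy is conserved: ½mv² = U₁ − U₂ = kQq(1/r₁ − 1/r₂).
U₁ − U₂ = (8.99×10⁹ N·m²/C²)(3.47×10⁻⁹ C)(-7.96×10⁻⁹ C)(1/0.443 − 1/0.292) = 2.90×10⁻⁷ J.
v = √(2·2.90×10⁻⁷/0.0255) = 4.77×10⁻³ m/s.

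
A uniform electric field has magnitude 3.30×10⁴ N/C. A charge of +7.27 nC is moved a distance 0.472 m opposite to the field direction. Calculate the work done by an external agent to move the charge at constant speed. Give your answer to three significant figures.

1.13×10⁻⁴ J

The potential change for a displacement 0.472 m opposite to the field direction is ΔV = +Ed = 1.56×10⁴ V.
W_ext = qΔV = 1.13×10⁻⁴ J.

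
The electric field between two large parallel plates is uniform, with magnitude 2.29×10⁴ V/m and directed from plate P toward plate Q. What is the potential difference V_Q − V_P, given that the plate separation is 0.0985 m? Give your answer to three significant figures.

-2260 V

In a uniform field, potential decreases in the direction of E: ΔV = −E·d for a displacement d parallel to E.
Going from P to Q is a displacement of 0.0985 m along the field, so V_Q − V_P = −Ed = -2260 V.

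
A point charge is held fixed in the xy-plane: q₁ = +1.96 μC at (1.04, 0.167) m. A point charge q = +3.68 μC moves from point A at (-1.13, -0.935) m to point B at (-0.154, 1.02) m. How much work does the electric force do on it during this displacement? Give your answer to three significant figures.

The work done by the electric force is W_field = −ΔU = −q(V_B − V_A) = q(V_A − V_B).
At A: distance to the source charge is 2.43 m; V_A = kq₁/r = 7240 V.
At B: distance to the source charge is 1.47 m; V_B = kq₁/r = 1.20×10⁴ V.
ΔV = V_B − V_A = 4770 V.
W_field = −qΔV = −(3.68×10⁻⁶ C)(4770 V) = -0.0175 J.

-0.0175 J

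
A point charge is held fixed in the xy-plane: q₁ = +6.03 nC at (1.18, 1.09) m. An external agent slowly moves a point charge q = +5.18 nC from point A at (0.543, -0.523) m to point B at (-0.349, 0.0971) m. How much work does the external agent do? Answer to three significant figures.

-7.89×10⁻⁹ J

For quasistatic motion the external work equals the change in potential energy: W_ext = qΔV = q(V_B − V_A).
At A: distance to the source charge is 1.73 m; V_A = kq₁/r = 31.3 V.
At B: distance to the source charge is 1.82 m; V_B = kq₁/r = 29.7 V.
ΔV = V_B − V_A = -1.52 V.
W_ext = qΔV = (5.18×10⁻⁹ C)(-1.52 V) = -7.89×10⁻⁹ J.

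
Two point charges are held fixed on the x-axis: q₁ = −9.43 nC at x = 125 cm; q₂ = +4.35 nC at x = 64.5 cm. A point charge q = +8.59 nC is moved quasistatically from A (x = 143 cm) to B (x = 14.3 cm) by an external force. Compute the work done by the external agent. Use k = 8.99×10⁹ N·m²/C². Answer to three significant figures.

For quasistatic motion the external work equals the change in potential energy: W_ext = qΔV = q(V_B − V_A).
At A: distances to the source charges are 0.180 m, 0.785 m; V_A = Σ kqᵢ/rᵢ = -421 V.
At B: distances to the source charges are 1.11 m, 0.502 m; V_B = Σ kqᵢ/rᵢ = 1.32 V.
ΔV = V_B − V_A = 422 V.
W_ext = qΔV = (8.59×10⁻⁹ C)(422 V) = 3.63×10⁻⁶ J.

3.63×10⁻⁶ J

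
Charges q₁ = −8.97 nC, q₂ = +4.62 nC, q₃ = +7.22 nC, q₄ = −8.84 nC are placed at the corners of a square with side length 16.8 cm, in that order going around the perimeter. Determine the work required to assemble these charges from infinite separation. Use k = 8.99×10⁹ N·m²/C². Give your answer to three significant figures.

The work to assemble the configuration equals its total potential energy, U = Σ kqᵢqⱼ/rᵢⱼ over all pairs.
The four side pairs have separation 0.168 m and the two diagonal pairs 0.238 m.
Summing all 6 pair terms gives U = -3.60×10⁻⁶ J.

-3.60×10⁻⁶ J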